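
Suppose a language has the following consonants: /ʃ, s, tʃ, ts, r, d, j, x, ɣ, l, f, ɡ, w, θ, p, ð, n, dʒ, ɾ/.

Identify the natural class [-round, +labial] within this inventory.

f, p

Eliminate segments failing any feature: /ʃ, s, tʃ, ts, r, d, j, x, ɣ, l, ɡ, θ, ð, n, dʒ, ɾ/ are [-labial]; /w/ is [+round]. The remaining /f, p/ satisfy [-round], [+labial].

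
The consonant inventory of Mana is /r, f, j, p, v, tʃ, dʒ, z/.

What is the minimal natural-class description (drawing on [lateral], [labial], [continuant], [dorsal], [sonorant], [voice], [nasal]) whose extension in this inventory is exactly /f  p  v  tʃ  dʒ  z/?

Every target segment is [−sonorant] and no other inventory member is, so one feature is enough.

[−sonorant]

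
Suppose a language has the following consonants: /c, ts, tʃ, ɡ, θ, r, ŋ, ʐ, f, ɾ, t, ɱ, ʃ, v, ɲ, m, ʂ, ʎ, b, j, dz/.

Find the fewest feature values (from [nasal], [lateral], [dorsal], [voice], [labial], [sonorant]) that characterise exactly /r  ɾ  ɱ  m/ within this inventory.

The class [+sonorant], [−dorsal] has exactly /r, ɾ, ɱ, m/ as its extension in this inventory. No smaller conjunction from the listed features achieves this: [−dorsal] alone would also admit /ts, tʃ, θ, ʐ, …/; [+sonorant] alone would also admit /ŋ, ɲ, ʎ, j/; and checking the remaining single features turns up none with this extension.

[+sonorant, −dorsal]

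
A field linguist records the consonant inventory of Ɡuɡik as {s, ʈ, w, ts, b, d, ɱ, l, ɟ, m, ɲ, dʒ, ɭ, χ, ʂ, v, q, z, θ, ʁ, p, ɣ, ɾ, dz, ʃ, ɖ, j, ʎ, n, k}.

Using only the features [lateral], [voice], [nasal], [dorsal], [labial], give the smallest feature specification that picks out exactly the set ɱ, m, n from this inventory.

[+nasal, −dorsal]

Every target segment is [+nasal], [−dorsal]; each remaining inventory member fails at least one of these. Each conjunct is needed — [−dorsal] alone would also admit /s, ʈ, ts, b, …/; [+nasal] alone would also admit /ɲ/ — and no other single listed feature has exactly this extension, so two is the minimum.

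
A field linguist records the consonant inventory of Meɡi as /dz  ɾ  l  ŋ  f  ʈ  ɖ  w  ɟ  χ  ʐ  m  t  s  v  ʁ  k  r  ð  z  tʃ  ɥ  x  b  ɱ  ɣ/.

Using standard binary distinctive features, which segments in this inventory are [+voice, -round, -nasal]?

dz, ɾ, l, ɖ, ɟ, ʐ, v, ʁ, r, ð, z, b, ɣ

First, the [+voice] segments are /dz, ɾ, l, ŋ, ɖ, w, ɟ, ʐ, m, v, ʁ, r, ð, z, ɥ, b, ɱ, ɣ/.
Among these, [-round] gives /dz, ɾ, l, ŋ, ɖ, ɟ, ʐ, m, v, ʁ, r, ð, z, b, ɱ, ɣ/.
Intersecting with [-nasal] leaves /dz, ɾ, l, ɖ, ɟ, ʐ, v, ʁ, r, ð, z, b, ɣ/.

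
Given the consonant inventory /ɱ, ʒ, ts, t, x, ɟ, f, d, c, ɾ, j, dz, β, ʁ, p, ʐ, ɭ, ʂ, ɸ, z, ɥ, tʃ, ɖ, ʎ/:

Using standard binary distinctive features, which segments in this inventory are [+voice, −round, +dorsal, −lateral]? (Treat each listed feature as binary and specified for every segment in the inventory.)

Eliminate segments failing any feature: /ɱ, ʒ, d, ɾ, dz, β, ʐ, ɭ, z, ɖ/ are [−dorsal]; /ts, t, x, f, c, p, ʂ, ɸ, tʃ/ are [−voice]; /ɥ/ is [+round]; /ʎ/ is [+lateral]. The remaining /ɟ, j, ʁ/ satisfy [+voice], [−round], [+dorsal], [−lateral].

ɟ, j, ʁ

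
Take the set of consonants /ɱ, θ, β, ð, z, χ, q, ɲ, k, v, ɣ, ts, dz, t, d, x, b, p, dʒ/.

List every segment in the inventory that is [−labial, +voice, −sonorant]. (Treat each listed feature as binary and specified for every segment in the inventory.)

Eliminate segments failing any feature: /ɱ, β, v, b, p/ are [+labial]; /θ, χ, q, k, ts, t, x/ are [−voice]; /ɲ/ is [+sonorant]. The remaining /ð, z, ɣ, dz, d, dʒ/ satisfy [−labial], [+voice], [−sonorant].

ð, z, ɣ, dz, d, dʒ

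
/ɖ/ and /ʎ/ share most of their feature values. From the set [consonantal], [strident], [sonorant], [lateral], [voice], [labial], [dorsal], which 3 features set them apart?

[sonorant], [lateral], [dorsal]

/ɖ/ is the voiced retroflex stop and /ʎ/ is the palatal lateral approximant. Both are [+consonantal], [−strident], [+voice], [−labial]. /ɖ/ is [−sonorant] while /ʎ/ is [+sonorant]; /ɖ/ is [−lateral] while /ʎ/ is [+lateral]; /ɖ/ is [−dorsal] while /ʎ/ is [+dorsal], so the distinguishing features are [sonorant], [lateral], [dorsal].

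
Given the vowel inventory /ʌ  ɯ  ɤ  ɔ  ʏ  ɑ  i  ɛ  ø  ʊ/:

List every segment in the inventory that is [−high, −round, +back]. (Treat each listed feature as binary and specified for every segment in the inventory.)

ʌ, ɤ, ɑ

Eliminate segments failing any feature: /ɯ, ʏ, i, ʊ/ are [+high]; /ɔ, ø/ are [+round]; /ɛ/ is [−back]. The remaining /ʌ, ɤ, ɑ/ satisfy [−high], [−round], [+back].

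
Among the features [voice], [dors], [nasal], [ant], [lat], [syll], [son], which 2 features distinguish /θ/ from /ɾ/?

The two segments share [−dorsal], [−nasal], [+anterior], [−lateral], [−syllabic]. The only features from the list on which they differ: /θ/ is [−sonorant] while /ɾ/ is [+sonorant]; /θ/ is [−voice] while /ɾ/ is [+voice].

[sonorant], [voice]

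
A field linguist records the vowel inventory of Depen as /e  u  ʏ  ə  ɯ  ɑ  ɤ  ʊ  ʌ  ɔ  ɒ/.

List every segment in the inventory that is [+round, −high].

ɔ, ɒ

Eliminate segments failing any feature: /e, ə, ɯ, ɑ, ɤ, ʌ/ are [−round]; /u, ʏ, ʊ/ are [+high]. The remaining /ɔ, ɒ/ satisfy [+round], [−high].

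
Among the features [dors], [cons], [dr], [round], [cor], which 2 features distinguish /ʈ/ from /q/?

[coronal], [dorsal]

/ʈ/ is the voiceless retroflex stop and /q/ is the voiceless uvular stop. Both are [+consonantal], [−delayed release], [−round]. /ʈ/ is [+coronal] while /q/ is [−coronal]; /ʈ/ is [−dorsal] while /q/ is [+dorsal], so the distinguishing features are [coronal], [dorsal].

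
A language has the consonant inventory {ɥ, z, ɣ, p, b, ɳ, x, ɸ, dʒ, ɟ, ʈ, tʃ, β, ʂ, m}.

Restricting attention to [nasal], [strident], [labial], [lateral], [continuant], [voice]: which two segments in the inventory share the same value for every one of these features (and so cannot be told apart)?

On the given features, /β/ and /ɥ/ have an identical profile: [−nasal], [−strident], [+labial], [−lateral], [+continuant], [+voice]. No other two segments in the inventory coincide on all 6 features. (They do differ in [sonorant], [round] and [dorsal], which are not among the given features.)

β, ɥ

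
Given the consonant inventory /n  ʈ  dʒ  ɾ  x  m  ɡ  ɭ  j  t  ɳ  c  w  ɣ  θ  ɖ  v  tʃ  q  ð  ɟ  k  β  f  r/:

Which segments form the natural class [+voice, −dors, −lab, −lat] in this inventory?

n, dʒ, ɾ, ɳ, ɖ, ð, r

Eliminate segments failing any feature: /ʈ, x, t, c, θ, tʃ, q, k, f/ are [−voice]; /m, v, β/ are [+labial]; /ɡ, j, w, ɣ, ɟ/ are [+dorsal]; /ɭ/ is [+lateral]. The remaining /n, dʒ, ɾ, ɳ, ɖ, ð, r/ satisfy [+voice], [−dorsal], [−labial], [−lateral].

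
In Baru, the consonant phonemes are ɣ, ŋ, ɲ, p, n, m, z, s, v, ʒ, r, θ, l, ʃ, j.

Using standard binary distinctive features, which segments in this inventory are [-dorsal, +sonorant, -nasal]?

Checking each segment against [-dorsal], [+sonorant], [-nasal]: /r/ (alveolar trill), /l/ (alveolar lateral approximant) satisfy every feature; every other segment in the inventory fails at least one.

r, l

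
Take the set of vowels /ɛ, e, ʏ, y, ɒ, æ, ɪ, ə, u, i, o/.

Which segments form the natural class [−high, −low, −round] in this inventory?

ɛ, e, ə

First, the [−high] segments are /ɛ, e, ɒ, æ, ə, o/.
Intersecting with [−low] gives /ɛ, e, ə, o/.
Intersecting with [−round] leaves /ɛ, e, ə/.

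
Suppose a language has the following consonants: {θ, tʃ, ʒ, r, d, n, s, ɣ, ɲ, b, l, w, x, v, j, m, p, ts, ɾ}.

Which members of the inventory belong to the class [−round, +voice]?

ʒ, r, d, n, ɣ, ɲ, b, l, v, j, m, ɾ

Eliminate segments failing any feature: /θ, tʃ, s, x, p, ts/ are [−voice]; /w/ is [+round]. The remaining /ʒ, r, d, n, ɣ, ɲ, b, l, v, j, m, ɾ/ satisfy [−round], [+voice].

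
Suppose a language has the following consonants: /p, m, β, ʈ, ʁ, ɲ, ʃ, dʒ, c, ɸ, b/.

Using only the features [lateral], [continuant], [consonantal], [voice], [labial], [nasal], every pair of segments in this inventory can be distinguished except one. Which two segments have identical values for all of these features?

Both /ʈ/ and /c/ are [-lateral], [-continuant], [+consonantal], [-voice], [-labial], [-nasal]. Since the list omits [dorsal] — which does distinguish the voiceless retroflex stop from the voiceless palatal stop — this pair collapses; all other pairs remain distinct.

ʈ, c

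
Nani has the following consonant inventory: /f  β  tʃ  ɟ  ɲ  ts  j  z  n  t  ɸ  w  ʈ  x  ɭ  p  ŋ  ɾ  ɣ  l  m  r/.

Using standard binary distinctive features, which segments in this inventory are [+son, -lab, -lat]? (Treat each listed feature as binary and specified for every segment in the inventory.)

The [+sonorant] segments are /ɲ, j, n, w, ɭ, ŋ, ɾ, l, m, r/.
Among these, [-labial] gives /ɲ, j, n, ɭ, ŋ, ɾ, l, r/.
Of those, [-lateral] leaves /ɲ, j, n, ŋ, ɾ, r/.

ɲ, j, n, ŋ, ɾ, r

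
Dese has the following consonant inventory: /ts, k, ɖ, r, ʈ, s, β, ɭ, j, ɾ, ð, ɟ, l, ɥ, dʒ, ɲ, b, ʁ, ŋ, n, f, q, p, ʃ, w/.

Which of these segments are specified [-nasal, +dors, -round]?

k, j, ɟ, ʁ, q

The [-nasal] segments are /ts, k, ɖ, r, ʈ, s, β, ɭ, j, ɾ, ð, ɟ, l, ɥ, dʒ, b, ʁ, f, q, p, ʃ, w/.
Intersecting with [+dorsal] gives /k, j, ɟ, ɥ, ʁ, q, w/.
Intersecting with [-round] leaves /k, j, ɟ, ʁ, q/.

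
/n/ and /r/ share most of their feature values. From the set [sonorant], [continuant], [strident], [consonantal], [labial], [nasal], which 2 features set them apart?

The two segments share [+sonorant], [-strident], [+consonantal], [-labial]. The only features from the list on which they differ: /n/ is [+nasal] while /r/ is [-nasal]; /n/ is [-continuant] while /r/ is [+continuant].

[nasal], [continuant]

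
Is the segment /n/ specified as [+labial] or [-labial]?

[-labial]

As the alveolar nasal, /n/ is [-labial].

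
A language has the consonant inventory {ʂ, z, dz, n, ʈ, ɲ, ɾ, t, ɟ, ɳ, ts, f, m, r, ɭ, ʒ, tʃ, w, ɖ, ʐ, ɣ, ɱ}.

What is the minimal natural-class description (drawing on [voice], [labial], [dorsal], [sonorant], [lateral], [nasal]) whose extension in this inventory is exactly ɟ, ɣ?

[−sonorant, +dorsal]

/ɟ, ɣ/ are all [−sonorant], [+dorsal], and no other segment in the inventory matches both values. Dropping any one of them over-generates: [+dorsal] alone would also admit /ɲ, w/; [−sonorant] alone would also admit /ʂ, z, dz, ʈ, …/. No other single listed feature picks out exactly this set either, so fewer than two features will not do.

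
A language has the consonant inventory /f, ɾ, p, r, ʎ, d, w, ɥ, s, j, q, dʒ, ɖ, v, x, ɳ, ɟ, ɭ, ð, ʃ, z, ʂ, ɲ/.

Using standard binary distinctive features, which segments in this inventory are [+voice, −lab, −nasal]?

ɾ, r, ʎ, d, j, dʒ, ɖ, ɟ, ɭ, ð, z

First, the [+voice] segments are /ɾ, r, ʎ, d, w, ɥ, j, dʒ, ɖ, v, ɳ, ɟ, ɭ, ð, z, ɲ/.
Then [−labial] gives /ɾ, r, ʎ, d, j, dʒ, ɖ, ɳ, ɟ, ɭ, ð, z, ɲ/.
Of those, [−nasal] leaves /ɾ, r, ʎ, d, j, dʒ, ɖ, ɟ, ɭ, ð, z/.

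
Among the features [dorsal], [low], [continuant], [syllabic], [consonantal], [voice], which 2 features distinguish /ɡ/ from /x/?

/ɡ/ (voiced velar stop) and /x/ (voiceless velar fricative) agree on [+dorsal], [-low], [-syllabic], [+consonantal]. They differ on [voice] (/ɡ/ [+], /x/ [-]), [continuant] (/ɡ/ [-], /x/ [+]).

[voice], [continuant]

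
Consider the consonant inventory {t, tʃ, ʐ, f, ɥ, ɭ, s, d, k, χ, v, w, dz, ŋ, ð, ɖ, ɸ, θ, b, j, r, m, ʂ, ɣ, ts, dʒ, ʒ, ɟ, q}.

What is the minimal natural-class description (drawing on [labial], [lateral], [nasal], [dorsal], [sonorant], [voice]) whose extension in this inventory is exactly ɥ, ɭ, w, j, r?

[+sonorant, −nasal]

Every target segment is [+sonorant], [−nasal]; each remaining inventory member fails at least one of these. Each conjunct is needed — [−nasal] alone would also admit /t, tʃ, ʐ, f, …/; [+sonorant] alone would also admit /ŋ, m/ — and no other single listed feature has exactly this extension, so two is the minimum.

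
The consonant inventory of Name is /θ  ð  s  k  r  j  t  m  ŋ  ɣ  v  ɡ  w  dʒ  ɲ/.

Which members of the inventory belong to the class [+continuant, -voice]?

Checking each segment against [+continuant], [-voice]: /θ/ (voiceless dental fricative), /s/ (voiceless alveolar fricative) satisfy every feature; every other segment in the inventory fails at least one.

θ, s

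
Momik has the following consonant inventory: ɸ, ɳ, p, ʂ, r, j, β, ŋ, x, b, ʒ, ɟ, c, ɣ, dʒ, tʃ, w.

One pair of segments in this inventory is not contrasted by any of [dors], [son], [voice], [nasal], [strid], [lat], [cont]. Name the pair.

/j/ (palatal glide) and /w/ (labial-velar glide) are both [+dorsal], [+sonorant], [+voice], [-nasal], [-strident], [-lateral], [+continuant], so none of the listed features separates them. (They do differ in [labial], [round] and [back], which are not among the given features.) Every other pair in the inventory differs on at least one listed feature.

j, w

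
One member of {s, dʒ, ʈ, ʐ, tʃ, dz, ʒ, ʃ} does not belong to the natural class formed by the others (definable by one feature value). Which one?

[strident] groups all but one: /ʐ, tʃ, s, ʒ, dz, dʒ, ʃ/ share [+strident] while /ʈ/ (voiceless retroflex stop) alone is [−strident]. Removing any other segment would not leave a single-feature class that excludes it.

ʈ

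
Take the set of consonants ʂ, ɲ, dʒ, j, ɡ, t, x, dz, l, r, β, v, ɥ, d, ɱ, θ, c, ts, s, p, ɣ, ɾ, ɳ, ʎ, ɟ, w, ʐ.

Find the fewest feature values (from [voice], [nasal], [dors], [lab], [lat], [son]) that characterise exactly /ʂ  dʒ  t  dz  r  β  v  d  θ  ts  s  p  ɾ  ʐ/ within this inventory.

/ʂ, dʒ, t, dz, r, β, v, d, θ, ts, s, p, ɾ, ʐ/ are all [−nasal], [−lateral], [−dorsal], and no other segment in the inventory matches all three values. Dropping any one of them over-generates: [−lateral, −dorsal] alone would also admit /ɱ, ɳ/; [−nasal, −dorsal] alone would also admit /l/; [−nasal, −lateral] alone would also admit /j, ɡ, x, ɥ, …/. No other combination of two listed features picks out exactly this set either, so fewer than three features will not do.

[−nasal, −lat, −dors]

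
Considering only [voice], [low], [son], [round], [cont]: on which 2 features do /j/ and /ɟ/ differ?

/j/ is the palatal glide and /ɟ/ is the voiced palatal stop. Both are [+voice], [−low], [−round]. /j/ is [+sonorant] while /ɟ/ is [−sonorant]; /j/ is [+continuant] while /ɟ/ is [−continuant], so the distinguishing features are [sonorant], [continuant].

[sonorant], [continuant]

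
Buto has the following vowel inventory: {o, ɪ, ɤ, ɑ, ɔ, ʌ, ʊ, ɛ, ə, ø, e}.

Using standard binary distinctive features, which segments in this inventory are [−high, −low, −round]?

Eliminate segments failing any feature: /o, ɔ, ø/ are [+round]; /ɪ, ʊ/ are [+high]; /ɑ/ is [+low]. The remaining /ɤ, ʌ, ɛ, ə, e/ satisfy [−high], [−low], [−round].

ɤ, ʌ, ɛ, ə, e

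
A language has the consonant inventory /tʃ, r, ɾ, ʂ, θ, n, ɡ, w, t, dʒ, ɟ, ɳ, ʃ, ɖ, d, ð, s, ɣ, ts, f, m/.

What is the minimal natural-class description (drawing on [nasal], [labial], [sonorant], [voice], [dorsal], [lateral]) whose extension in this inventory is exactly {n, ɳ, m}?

[+nasal]

Every target segment is [+nasal] and no other inventory member is, so one feature is enough.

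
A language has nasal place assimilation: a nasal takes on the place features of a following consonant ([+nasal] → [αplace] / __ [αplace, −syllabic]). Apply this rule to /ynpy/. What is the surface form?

[ympy]

In /ynpy/, the nasal /n/ precedes /p/, which is [+labial]. The nasal assimilates in place, becoming the [+labial] nasal /m/. The surface form is [ympy].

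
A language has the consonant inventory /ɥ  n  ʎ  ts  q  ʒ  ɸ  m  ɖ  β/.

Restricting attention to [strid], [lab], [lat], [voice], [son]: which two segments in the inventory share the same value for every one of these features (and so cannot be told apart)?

/ɥ/ (labial-palatal glide) and /m/ (bilabial nasal) are both [−strident], [+labial], [−lateral], [+voice], [+sonorant], so none of the listed features separates them. (They do differ in [nasal], [continuant], [round] and [dorsal], which are not among the given features.) Every other pair in the inventory differs on at least one listed feature.

ɥ, m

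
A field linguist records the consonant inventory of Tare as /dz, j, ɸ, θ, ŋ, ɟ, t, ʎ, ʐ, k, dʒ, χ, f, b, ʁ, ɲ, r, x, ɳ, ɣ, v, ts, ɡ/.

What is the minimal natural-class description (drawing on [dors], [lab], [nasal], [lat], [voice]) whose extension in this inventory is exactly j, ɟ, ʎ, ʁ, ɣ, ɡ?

The class [+voice], [−nasal], [+dorsal] has exactly /j, ɟ, ʎ, ʁ, ɣ, ɡ/ as its extension in this inventory. No smaller conjunction from the listed features achieves this: [−nasal, +dorsal] alone would also admit /k, χ, x/; [+voice, +dorsal] alone would also admit /ŋ, ɲ/; [+voice, −nasal] alone would also admit /dz, ʐ, dʒ, b, …/; and checking the remaining two-feature bundles turns up none with this extension.

[+voice, −nasal, +dors]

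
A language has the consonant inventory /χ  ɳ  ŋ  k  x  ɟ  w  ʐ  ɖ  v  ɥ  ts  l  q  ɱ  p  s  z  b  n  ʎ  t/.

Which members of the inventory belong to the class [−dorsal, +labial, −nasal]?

Eliminate segments failing any feature: /χ, ŋ, k, x, ɟ, w, ɥ, q, ʎ/ are [+dorsal]; /ɳ, ʐ, ɖ, ts, l, s, z, n, t/ are [−labial]; /ɱ/ is [+nasal]. The remaining /v, p, b/ satisfy [−dorsal], [+labial], [−nasal].

v, p, b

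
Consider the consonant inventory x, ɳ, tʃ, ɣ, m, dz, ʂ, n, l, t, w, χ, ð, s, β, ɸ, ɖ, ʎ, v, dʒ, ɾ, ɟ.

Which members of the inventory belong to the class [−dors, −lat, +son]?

ɳ, m, n, ɾ

First, the [−dorsal] segments are /ɳ, tʃ, m, dz, ʂ, n, l, t, ð, s, β, ɸ, ɖ, v, dʒ, ɾ/.
Then [−lateral] gives /ɳ, tʃ, m, dz, ʂ, n, t, ð, s, β, ɸ, ɖ, v, dʒ, ɾ/.
Then [+sonorant] leaves /ɳ, m, n, ɾ/.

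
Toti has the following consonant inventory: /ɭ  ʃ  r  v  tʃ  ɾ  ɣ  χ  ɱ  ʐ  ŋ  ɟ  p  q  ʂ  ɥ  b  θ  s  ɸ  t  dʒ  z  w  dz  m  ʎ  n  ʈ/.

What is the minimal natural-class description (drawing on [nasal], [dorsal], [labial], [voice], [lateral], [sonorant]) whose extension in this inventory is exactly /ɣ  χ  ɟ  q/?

[−sonorant, +dorsal]

Every target segment is [−sonorant], [+dorsal]; each remaining inventory member fails at least one of these. Each conjunct is needed — [+dorsal] alone would also admit /ŋ, ɥ, w, ʎ/; [−sonorant] alone would also admit /ʃ, v, tʃ, ʐ, …/ — and no other single listed feature has exactly this extension, so two is the minimum.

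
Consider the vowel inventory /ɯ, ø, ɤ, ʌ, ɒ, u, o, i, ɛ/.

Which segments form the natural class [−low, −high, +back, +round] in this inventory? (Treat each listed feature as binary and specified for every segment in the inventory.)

o

Checking each segment against [−low], [−high], [+back], [+round]: /o/ (mid back rounded tense vowel) satisfies every feature; every other segment in the inventory fails at least one.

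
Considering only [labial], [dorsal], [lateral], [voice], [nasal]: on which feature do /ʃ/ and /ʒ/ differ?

[voice]

/ʃ/ is the voiceless postalveolar fricative and /ʒ/ is the voiced postalveolar fricative. Both are [−labial], [−dorsal], [−lateral], [−nasal]. /ʃ/ is [−voice] while /ʒ/ is [+voice], so the distinguishing feature is [voice].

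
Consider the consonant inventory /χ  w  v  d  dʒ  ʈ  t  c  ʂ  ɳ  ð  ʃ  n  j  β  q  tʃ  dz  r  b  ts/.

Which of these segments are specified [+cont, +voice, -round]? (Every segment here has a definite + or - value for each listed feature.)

v, ð, j, β, r

Checking each segment against [+continuant], [+voice], [-round]: /v/ (voiced labiodental fricative), /ð/ (voiced dental fricative), /j/ (palatal glide), /β/ (voiced bilabial fricative), /r/ (alveolar trill) satisfy every feature; every other segment in the inventory fails at least one.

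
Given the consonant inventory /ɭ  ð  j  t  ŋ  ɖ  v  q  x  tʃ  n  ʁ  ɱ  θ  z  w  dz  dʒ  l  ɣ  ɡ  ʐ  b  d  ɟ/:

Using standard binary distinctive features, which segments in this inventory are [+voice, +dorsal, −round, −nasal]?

Checking each segment against [+voice], [+dorsal], [−round], [−nasal]: /j/ (palatal glide), /ʁ/ (voiced uvular fricative), /ɣ/ (voiced velar fricative), /ɡ/ (voiced velar stop), /ɟ/ (voiced palatal stop) satisfy every feature; every other segment in the inventory fails at least one.

j, ʁ, ɣ, ɡ, ɟ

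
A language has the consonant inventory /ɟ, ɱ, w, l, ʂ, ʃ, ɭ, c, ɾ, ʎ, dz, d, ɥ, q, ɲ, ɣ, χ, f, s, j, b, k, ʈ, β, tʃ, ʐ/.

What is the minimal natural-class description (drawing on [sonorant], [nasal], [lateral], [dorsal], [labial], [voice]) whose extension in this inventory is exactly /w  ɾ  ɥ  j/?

[+sonorant, −nasal, −lateral]

Every target segment is [+sonorant], [−nasal], [−lateral]; each remaining inventory member fails at least one of these. Each conjunct is needed — [−nasal, −lateral] alone would also admit /ɟ, ʂ, ʃ, c, …/; [+sonorant, −lateral] alone would also admit /ɱ, ɲ/; [+sonorant, −nasal] alone would also admit /l, ɭ, ʎ/ — and no other combination of two listed features has exactly this extension, so three is the minimum.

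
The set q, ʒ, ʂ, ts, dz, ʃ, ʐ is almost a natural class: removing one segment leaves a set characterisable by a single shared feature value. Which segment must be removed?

q

/dz, ʒ, ʂ, ʃ, ʐ, ts/ are all [+strident], but /q/ (voiceless uvular stop) is [-strident]. No other single segment can be removed to leave a set sharing one feature value that the removed segment lacks, so /q/ is the odd one out.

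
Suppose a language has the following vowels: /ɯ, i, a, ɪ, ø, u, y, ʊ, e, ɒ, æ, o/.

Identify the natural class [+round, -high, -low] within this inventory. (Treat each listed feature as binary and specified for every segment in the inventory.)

ø, o

Eliminate segments failing any feature: /ɯ, i, a, ɪ, e, æ/ are [-round]; /u, y, ʊ/ are [+high]; /ɒ/ is [+low]. The remaining /ø, o/ satisfy [+round], [-high], [-low].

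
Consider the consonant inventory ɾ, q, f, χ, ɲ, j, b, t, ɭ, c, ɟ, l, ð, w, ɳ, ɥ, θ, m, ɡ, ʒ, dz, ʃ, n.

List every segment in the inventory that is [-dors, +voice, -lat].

Eliminate segments failing any feature: /q, χ, ɲ, j, c, ɟ, w, ɥ, ɡ/ are [+dorsal]; /f, t, θ, ʃ/ are [-voice]; /ɭ, l/ are [+lateral]. The remaining /ɾ, b, ð, ɳ, m, ʒ, dz, n/ satisfy [-dorsal], [+voice], [-lateral].

ɾ, b, ð, ɳ, m, ʒ, dz, n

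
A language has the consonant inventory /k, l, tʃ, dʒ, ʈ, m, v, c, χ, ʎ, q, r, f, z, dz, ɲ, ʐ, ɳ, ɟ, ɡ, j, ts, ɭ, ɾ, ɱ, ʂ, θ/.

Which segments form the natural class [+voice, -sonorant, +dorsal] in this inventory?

ɟ, ɡ

Eliminate segments failing any feature: /k, tʃ, ʈ, c, χ, q, f, ts, ʂ, θ/ are [-voice]; /l, m, ʎ, r, ɲ, ɳ, j, ɭ, ɾ, ɱ/ are [+sonorant]; /dʒ, v, z, dz, ʐ/ are [-dorsal]. The remaining /ɟ, ɡ/ satisfy [+voice], [-sonorant], [+dorsal].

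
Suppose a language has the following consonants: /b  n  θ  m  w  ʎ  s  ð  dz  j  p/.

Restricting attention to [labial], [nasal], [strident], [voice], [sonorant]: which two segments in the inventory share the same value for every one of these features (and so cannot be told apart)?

ʎ, j

Both /ʎ/ and /j/ are [−labial], [−nasal], [−strident], [+voice], [+sonorant]. Since the list omits [lateral] — which does distinguish the palatal lateral approximant from the palatal glide — this pair collapses; all other pairs remain distinct.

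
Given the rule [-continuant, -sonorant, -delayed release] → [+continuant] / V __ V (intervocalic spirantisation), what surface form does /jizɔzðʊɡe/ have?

[jizɔzðʊɣe]

The only segment in the rule's environment that also matches [-continuant, -sonorant, -delayed release] is /ɡ/. Applying [+continuant] turns the voiced velar stop into /ɣ/ (voiced velar fricative), giving [jizɔzðʊɣe].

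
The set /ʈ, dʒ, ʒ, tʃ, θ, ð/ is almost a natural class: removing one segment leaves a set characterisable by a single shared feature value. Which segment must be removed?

ʈ

/dʒ, tʃ, ð, θ, ʒ/ are all [+distributed], but /ʈ/ (voiceless retroflex stop) is [-distributed]. No other single segment can be removed to leave a set sharing one feature value that the removed segment lacks, so /ʈ/ is the odd one out.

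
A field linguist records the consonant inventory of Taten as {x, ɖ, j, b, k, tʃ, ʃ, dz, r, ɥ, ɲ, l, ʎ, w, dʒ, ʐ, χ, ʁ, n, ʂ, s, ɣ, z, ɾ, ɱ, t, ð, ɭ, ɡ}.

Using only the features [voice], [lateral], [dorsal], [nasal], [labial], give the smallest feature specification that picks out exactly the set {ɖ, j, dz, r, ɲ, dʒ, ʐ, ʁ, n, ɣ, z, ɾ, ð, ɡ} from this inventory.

Every target segment is [+voice], [−lateral], [−labial]; each remaining inventory member fails at least one of these. Each conjunct is needed — [−lateral, −labial] alone would also admit /x, k, tʃ, ʃ, …/; [+voice, −labial] alone would also admit /l, ʎ, ɭ/; [+voice, −lateral] alone would also admit /b, ɥ, w, ɱ/ — and no other combination of two listed features has exactly this extension, so three is the minimum.

[+voice, −lateral, −labial]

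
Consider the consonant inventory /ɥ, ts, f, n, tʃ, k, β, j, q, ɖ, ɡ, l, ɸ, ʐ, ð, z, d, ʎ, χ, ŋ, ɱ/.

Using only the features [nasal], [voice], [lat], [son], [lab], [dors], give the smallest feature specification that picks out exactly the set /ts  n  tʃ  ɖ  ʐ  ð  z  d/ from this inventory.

/ts, n, tʃ, ɖ, ʐ, ð, z, d/ are all [−lateral], [−labial], [−dorsal], and no other segment in the inventory matches all three values. Dropping any one of them over-generates: [−labial, −dorsal] alone would also admit /l/; [−lateral, −dorsal] alone would also admit /f, β, ɸ, ɱ/; [−lateral, −labial] alone would also admit /k, j, q, ɡ, …/. No other combination of two listed features picks out exactly this set either, so fewer than three features will not do.

[−lat, −lab, −dors]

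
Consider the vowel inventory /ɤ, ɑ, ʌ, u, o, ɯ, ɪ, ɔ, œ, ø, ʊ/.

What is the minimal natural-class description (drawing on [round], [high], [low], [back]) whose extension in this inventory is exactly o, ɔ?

[-high, +back, +round]

The class [-high], [+back], [+round] has exactly /o, ɔ/ as its extension in this inventory. No smaller conjunction from the listed features achieves this: [+back, +round] alone would also admit /u, ʊ/; [-high, +round] alone would also admit /œ, ø/; [-high, +back] alone would also admit /ɤ, ɑ, ʌ/; and checking the remaining two-feature bundles turns up none with this extension.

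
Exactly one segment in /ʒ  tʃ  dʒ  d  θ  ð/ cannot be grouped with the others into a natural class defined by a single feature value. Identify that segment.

[distributed] groups all but one: /dʒ, tʃ, ʒ, θ, ð/ share [+distributed] while /d/ (voiced alveolar stop) alone is [−distributed]. Removing any other segment would not leave a single-feature class that excludes it.

d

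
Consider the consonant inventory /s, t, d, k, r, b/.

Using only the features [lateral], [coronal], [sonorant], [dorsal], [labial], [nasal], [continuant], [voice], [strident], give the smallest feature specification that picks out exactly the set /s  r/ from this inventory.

[+continuant]

The target set is precisely the extension of [+continuant] in this inventory.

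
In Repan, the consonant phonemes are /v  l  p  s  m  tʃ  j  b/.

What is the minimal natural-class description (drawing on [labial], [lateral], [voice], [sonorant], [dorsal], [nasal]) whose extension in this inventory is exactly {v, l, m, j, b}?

/v, l, m, j, b/ are exactly the [+voice] segments in the inventory, so a single feature suffices.

[+voice]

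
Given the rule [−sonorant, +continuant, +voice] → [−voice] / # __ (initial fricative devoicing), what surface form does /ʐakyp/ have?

/ʐ/ satisfies [−sonorant, +continuant, +voice] and sits in # __. The [−voice] counterpart of the voiced retroflex fricative is /ʂ/. Other segments in /ʐakyp/ either fail the structural description or are not in the environment, so the surface form is [ʂakyp].

[ʂakyp]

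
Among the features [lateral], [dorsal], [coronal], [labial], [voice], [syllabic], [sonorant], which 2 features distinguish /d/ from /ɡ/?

[coronal], [dorsal]

The two segments share [−lateral], [−labial], [+voice], [−syllabic], [−sonorant]. The only features from the list on which they differ: /d/ is [+coronal] while /ɡ/ is [−coronal]; /d/ is [−dorsal] while /ɡ/ is [+dorsal].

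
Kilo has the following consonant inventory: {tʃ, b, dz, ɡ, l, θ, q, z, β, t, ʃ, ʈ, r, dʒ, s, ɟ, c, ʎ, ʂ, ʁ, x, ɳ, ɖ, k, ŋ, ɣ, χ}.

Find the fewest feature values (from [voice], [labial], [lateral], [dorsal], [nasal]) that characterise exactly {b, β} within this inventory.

[+labial]

The target set is precisely the extension of [+labial] in this inventory.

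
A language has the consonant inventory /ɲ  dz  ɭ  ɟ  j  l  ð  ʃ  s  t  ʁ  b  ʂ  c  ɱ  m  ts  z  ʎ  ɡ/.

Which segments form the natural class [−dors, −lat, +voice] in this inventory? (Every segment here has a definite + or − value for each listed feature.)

Eliminate segments failing any feature: /ɲ, ɟ, j, ʁ, c, ʎ, ɡ/ are [+dorsal]; /ɭ, l/ are [+lateral]; /ʃ, s, t, ʂ, ts/ are [−voice]. The remaining /dz, ð, b, ɱ, m, z/ satisfy [−dorsal], [−lateral], [+voice].

dz, ð, b, ɱ, m, z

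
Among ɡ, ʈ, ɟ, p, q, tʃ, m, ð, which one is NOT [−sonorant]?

Every segment except /m/ is [−sonorant]. /m/ (bilabial nasal) is [+sonorant], so it is the exception.

m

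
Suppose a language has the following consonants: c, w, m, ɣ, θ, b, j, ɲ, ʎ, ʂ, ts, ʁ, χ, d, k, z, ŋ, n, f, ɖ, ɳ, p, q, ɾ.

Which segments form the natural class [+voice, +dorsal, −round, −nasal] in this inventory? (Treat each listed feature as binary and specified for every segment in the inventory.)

ɣ, j, ʎ, ʁ

Checking each segment against [+voice], [+dorsal], [−round], [−nasal]: /ɣ/ (voiced velar fricative), /j/ (palatal glide), /ʎ/ (palatal lateral approximant), /ʁ/ (voiced uvular fricative) satisfy every feature; every other segment in the inventory fails at least one.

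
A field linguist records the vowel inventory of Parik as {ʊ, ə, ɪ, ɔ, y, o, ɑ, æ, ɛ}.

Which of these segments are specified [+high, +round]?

ʊ, y

Checking each segment against [+high], [+round]: /ʊ/ (high back rounded lax vowel), /y/ (high front rounded tense vowel) satisfy every feature; every other segment in the inventory fails at least one.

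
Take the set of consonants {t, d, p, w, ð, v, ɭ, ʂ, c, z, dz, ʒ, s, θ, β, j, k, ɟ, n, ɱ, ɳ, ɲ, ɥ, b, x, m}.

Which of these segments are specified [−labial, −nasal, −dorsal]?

t, d, ð, ɭ, ʂ, z, dz, ʒ, s, θ

First, the [−labial] segments are /t, d, ð, ɭ, ʂ, c, z, dz, ʒ, s, θ, j, k, ɟ, n, ɳ, ɲ, x/.
Of those, [−nasal] gives /t, d, ð, ɭ, ʂ, c, z, dz, ʒ, s, θ, j, k, ɟ, x/.
Among these, [−dorsal] leaves /t, d, ð, ɭ, ʂ, z, dz, ʒ, s, θ/.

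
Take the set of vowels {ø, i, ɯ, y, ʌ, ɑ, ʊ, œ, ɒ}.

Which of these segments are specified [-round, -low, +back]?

Among the inventory, the [-round] segments are /i, ɯ, ʌ, ɑ/.
Within that set, [-low] gives /i, ɯ, ʌ/.
Among these, [+back] leaves /ɯ, ʌ/.

ɯ, ʌ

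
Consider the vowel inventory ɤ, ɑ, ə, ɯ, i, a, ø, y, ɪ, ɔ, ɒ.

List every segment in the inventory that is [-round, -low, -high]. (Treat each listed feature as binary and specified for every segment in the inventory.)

Checking each segment against [-round], [-low], [-high]: /ɤ/ (mid back unrounded tense vowel), /ə/ (mid central vowel (schwa)) satisfy every feature; every other segment in the inventory fails at least one.

ɤ, ə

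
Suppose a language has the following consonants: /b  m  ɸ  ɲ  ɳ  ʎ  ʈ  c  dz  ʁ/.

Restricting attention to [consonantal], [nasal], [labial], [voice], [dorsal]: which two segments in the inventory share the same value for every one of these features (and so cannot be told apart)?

ʎ, ʁ

Both /ʎ/ and /ʁ/ are [+consonantal], [−nasal], [−labial], [+voice], [+dorsal]. Since the list omits [lateral], [high] and [back] — which do distinguish the palatal lateral approximant from the voiced uvular fricative — this pair collapses; all other pairs remain distinct.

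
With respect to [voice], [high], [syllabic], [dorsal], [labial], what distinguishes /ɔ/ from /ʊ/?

[high]

The two segments share [+voice], [+syllabic], [+dorsal], [+labial]. The only feature from the list on which they differ: /ɔ/ is [-high] while /ʊ/ is [+high].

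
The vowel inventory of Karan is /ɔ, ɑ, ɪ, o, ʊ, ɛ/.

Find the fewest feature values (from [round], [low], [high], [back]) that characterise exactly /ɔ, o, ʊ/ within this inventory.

Every target segment is [+round] and no other inventory member is, so one feature is enough.

[+round]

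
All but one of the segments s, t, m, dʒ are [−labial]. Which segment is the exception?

/t, dʒ, s/ are all [−labial]; /m/ (bilabial nasal) is [+labial].

m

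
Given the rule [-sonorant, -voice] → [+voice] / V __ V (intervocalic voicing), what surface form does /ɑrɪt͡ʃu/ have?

Only /t͡ʃ/ occurs between two vowels (/ɪ/ __ /u/) and matches the structural description. It is a voiceless postalveolar affricate, so [-sonorant, -voice] holds; changing it to [+voice] with all other features held fixed yields /d͡ʒ/ (voiced postalveolar affricate). No other segment meets both the structural description and the environment, so the output is [ɑrɪd͡ʒu].

[ɑrɪd͡ʒu]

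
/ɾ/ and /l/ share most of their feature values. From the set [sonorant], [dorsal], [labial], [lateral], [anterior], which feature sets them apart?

The two segments share [+sonorant], [-dorsal], [-labial], [+anterior]. The only feature from the list on which they differ: /ɾ/ is [-lateral] while /l/ is [+lateral].

[lateral]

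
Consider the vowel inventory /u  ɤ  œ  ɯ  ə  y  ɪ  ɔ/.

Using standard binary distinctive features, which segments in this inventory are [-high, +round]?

Checking each segment against [-high], [+round]: /œ/ (mid front rounded lax vowel), /ɔ/ (mid back rounded lax vowel) satisfy every feature; every other segment in the inventory fails at least one.

œ, ɔ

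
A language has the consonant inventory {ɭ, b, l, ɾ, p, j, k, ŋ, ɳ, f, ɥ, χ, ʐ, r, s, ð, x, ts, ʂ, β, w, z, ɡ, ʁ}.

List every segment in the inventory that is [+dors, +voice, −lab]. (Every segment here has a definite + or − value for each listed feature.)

j, ŋ, ɡ, ʁ

Checking each segment against [+dorsal], [+voice], [−labial]: /j/ (palatal glide), /ŋ/ (velar nasal), /ɡ/ (voiced velar stop), /ʁ/ (voiced uvular fricative) satisfy every feature; every other segment in the inventory fails at least one.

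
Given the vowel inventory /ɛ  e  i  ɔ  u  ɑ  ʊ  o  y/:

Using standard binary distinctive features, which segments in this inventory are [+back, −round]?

Eliminate segments failing any feature: /ɛ, e, i, y/ are [−back]; /ɔ, u, ʊ, o/ are [+round]. The remaining /ɑ/ satisfy [+back], [−round].

ɑ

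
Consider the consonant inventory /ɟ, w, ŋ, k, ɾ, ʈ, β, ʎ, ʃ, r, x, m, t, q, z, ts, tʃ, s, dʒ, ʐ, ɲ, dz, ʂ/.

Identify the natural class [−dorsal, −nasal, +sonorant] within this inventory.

Checking each segment against [−dorsal], [−nasal], [+sonorant]: /ɾ/ (alveolar tap), /r/ (alveolar trill) satisfy every feature; every other segment in the inventory fails at least one.

ɾ, r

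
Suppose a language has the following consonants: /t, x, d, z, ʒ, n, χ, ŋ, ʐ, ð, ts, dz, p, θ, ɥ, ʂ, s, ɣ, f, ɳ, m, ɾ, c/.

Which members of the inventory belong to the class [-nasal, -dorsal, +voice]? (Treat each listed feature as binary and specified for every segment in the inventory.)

d, z, ʒ, ʐ, ð, dz, ɾ

First, the [-nasal] segments are /t, x, d, z, ʒ, χ, ʐ, ð, ts, dz, p, θ, ɥ, ʂ, s, ɣ, f, ɾ, c/.
Among these, [-dorsal] gives /t, d, z, ʒ, ʐ, ð, ts, dz, p, θ, ʂ, s, f, ɾ/.
Then [+voice] leaves /d, z, ʒ, ʐ, ð, dz, ɾ/.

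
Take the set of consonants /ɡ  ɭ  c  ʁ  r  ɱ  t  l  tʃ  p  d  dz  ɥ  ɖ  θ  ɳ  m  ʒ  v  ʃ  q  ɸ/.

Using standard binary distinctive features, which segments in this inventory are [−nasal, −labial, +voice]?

Checking each segment against [−nasal], [−labial], [+voice]: /ɡ/ (voiced velar stop), /ɭ/ (retroflex lateral approximant), /ʁ/ (voiced uvular fricative), /r/ (alveolar trill), /l/ (alveolar lateral approximant), /d/ (voiced alveolar stop), among others, satisfy every feature; every other segment in the inventory fails at least one.

ɡ, ɭ, ʁ, r, l, d, dz, ɖ, ʒ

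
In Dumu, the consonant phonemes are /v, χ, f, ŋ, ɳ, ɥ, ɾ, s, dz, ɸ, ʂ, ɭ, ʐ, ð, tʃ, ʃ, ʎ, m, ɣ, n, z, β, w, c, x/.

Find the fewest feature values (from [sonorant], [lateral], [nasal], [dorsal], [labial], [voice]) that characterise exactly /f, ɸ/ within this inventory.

The class [-voice], [+labial] has exactly /f, ɸ/ as its extension in this inventory. No smaller conjunction from the listed features achieves this: [+labial] alone would also admit /v, ɥ, m, β, …/; [-voice] alone would also admit /χ, s, ʂ, tʃ, …/; and checking the remaining single features turns up none with this extension.

[-voice, +labial]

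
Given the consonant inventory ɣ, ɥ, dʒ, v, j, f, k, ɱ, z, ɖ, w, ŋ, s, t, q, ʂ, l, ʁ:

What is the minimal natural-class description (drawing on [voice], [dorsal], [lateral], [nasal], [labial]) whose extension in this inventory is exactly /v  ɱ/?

[+voice, +labial, -dorsal]

The class [+voice], [+labial], [-dorsal] has exactly /v, ɱ/ as its extension in this inventory. No smaller conjunction from the listed features achieves this: [+labial, -dorsal] alone would also admit /f/; [+voice, -dorsal] alone would also admit /dʒ, z, ɖ, l/; [+voice, +labial] alone would also admit /ɥ, w/; and checking the remaining two-feature bundles turns up none with this extension.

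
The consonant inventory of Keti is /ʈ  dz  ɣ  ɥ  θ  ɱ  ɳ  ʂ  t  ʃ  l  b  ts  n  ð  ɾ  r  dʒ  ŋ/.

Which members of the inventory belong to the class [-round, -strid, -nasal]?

ʈ, ɣ, θ, t, l, b, ð, ɾ, r

Checking each segment against [-round], [-strident], [-nasal]: /ʈ/ (voiceless retroflex stop), /ɣ/ (voiced velar fricative), /θ/ (voiceless dental fricative), /t/ (voiceless alveolar stop), /l/ (alveolar lateral approximant), /b/ (voiced bilabial stop), among others, satisfy every feature; every other segment in the inventory fails at least one.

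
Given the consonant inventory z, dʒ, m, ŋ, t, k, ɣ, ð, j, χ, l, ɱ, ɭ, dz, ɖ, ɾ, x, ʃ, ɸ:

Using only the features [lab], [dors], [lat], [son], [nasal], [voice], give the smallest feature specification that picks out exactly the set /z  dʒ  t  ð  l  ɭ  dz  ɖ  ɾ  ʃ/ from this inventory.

The class [-labial], [-dorsal] has exactly /z, dʒ, t, ð, l, ɭ, dz, ɖ, ɾ, ʃ/ as its extension in this inventory. No smaller conjunction from the listed features achieves this: [-dorsal] alone would also admit /m, ɱ, ɸ/; [-labial] alone would also admit /ŋ, k, ɣ, j, …/; and checking the remaining single features turns up none with this extension.

[-lab, -dors]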